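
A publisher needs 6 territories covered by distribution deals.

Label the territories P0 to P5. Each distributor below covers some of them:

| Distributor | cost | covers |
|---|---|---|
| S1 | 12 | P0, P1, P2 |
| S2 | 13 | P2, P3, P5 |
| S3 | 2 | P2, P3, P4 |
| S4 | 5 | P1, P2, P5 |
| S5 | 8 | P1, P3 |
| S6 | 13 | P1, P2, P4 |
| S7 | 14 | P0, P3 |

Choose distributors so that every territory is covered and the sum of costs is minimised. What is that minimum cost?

19

S1, S3, S4 together cover every territory (S1 ∪ S3 ∪ S4 = {P0, P1, P2, P3, P4, P5}); total cost 12 + 2 + 5 = 19.
No covering selection has total cost below 19.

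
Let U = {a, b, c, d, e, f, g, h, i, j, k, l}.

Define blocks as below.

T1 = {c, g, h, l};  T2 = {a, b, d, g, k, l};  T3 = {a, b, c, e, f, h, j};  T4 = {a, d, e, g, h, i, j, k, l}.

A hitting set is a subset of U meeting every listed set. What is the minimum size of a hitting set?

2

Take T = {g, h}. Each listed block contains at least one of these, so T is a hitting set of size 2.
No single item lies in every block, so at least 2 are needed and 2 is optimal.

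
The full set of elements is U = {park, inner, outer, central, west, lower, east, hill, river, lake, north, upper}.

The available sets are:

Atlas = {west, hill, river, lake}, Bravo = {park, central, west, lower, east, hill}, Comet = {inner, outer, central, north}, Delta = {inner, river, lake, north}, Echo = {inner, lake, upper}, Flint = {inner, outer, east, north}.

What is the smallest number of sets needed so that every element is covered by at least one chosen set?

Atlas, Bravo, Echo, and Flint cover everything between them: the union {park, inner, outer, central, west, lower, east, hill, river, lake, north, upper} is all of U.
No 3 of the 6 sets cover everything (all 20 combinations miss at least one element), so 4 is optimal.

4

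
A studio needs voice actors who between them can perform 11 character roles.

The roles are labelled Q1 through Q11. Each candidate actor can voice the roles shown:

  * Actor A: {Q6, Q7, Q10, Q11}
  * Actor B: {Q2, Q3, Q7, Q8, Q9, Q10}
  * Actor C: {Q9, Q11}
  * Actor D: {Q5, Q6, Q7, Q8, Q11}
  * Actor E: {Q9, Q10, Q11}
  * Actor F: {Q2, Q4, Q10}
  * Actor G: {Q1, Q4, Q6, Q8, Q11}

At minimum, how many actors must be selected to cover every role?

Take {B, D, G}. Their union is {Q1, Q2, Q3, Q4, Q5, Q6, Q7, Q8, Q9, Q10, Q11}, which is all 11 roles.
Only G contains Q1, so G is forced; the remaining 6 roles need at least 2 more actors (each remaining actor adds at most 5) — so at least 3 actors are needed, and 3 is optimal.

3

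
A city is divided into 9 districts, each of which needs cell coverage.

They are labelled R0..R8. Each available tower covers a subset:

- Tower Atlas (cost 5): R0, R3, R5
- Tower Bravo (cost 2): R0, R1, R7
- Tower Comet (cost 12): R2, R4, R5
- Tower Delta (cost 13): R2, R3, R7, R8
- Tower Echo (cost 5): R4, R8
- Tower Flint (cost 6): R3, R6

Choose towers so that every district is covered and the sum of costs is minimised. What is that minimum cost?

25

Bravo, Comet, Echo, Flint together cover every district (Bravo ∪ Comet ∪ Echo ∪ Flint = {R0, R1, R2, R3, R4, R5, R6, R7, R8}); total cost 2 + 12 + 5 + 6 = 25.
The greedy pick Bravo, Atlas, Echo, Flint, Comet costs 30; no covering selection beats 25.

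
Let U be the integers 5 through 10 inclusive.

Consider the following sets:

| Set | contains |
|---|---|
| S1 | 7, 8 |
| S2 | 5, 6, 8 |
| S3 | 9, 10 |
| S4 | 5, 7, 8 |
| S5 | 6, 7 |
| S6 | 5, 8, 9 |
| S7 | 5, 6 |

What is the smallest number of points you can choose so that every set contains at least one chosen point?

Take H = {6, 7, 9}. Each listed set contains at least one of these, so H is a hitting set of size 3.
The sets S1, S3, S7 are pairwise disjoint, so any hitting set needs a separate point for each — at least 3. Hence 3 is optimal.

3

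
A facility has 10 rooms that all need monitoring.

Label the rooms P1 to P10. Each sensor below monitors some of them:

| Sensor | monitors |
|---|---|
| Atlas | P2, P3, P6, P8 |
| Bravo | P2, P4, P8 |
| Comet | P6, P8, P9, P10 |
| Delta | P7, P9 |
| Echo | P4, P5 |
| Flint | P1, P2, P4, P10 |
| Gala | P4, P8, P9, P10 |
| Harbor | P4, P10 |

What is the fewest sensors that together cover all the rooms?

Atlas and Delta and Echo and Flint together: Atlas ∪ Delta ∪ Echo ∪ Flint = {P1, P2, P3, P4, P5, P6, P7, P8, P9, P10} — every room is covered.
No 3 of the 8 sensors cover everything (all 56 combinations miss at least one room), so 4 is optimal.

4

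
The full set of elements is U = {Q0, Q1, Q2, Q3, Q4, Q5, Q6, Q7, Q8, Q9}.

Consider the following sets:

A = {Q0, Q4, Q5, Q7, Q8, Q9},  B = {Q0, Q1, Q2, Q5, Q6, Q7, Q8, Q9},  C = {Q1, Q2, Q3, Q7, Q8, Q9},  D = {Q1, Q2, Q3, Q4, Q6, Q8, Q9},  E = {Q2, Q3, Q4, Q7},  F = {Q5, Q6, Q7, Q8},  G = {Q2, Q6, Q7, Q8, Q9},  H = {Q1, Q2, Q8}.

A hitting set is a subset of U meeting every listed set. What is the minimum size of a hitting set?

2

The 2 elements {Q2, Q8} hit every set.
No single element lies in every set, so at least 2 are needed and 2 is optimal.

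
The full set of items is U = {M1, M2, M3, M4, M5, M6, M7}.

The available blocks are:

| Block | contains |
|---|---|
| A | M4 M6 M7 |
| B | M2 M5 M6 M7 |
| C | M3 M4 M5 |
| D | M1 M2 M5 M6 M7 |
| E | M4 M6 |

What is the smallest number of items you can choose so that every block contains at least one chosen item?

H = {M4, M7} meets every block (each contains at least one member of H), and |H| = 2.
No single item lies in every block, so at least 2 are needed and 2 is optimal.

2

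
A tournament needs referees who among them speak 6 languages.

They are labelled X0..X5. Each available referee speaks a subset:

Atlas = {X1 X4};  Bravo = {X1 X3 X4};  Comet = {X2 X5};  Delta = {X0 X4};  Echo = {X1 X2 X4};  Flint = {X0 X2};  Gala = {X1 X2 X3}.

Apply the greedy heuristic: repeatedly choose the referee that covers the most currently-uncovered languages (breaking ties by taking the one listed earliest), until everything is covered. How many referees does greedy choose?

3

Greedy: pick Bravo (covers 3 new) → pick Comet (covers 2 new) → pick Delta (covers 1 new). Total picks: 3.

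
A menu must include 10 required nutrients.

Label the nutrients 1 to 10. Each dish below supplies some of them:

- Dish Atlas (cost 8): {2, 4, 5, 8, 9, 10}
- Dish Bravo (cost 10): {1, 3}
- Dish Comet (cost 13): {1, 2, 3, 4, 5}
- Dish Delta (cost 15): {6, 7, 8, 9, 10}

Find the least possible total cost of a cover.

28

Comet, Delta together cover every nutrient (Comet ∪ Delta = {1, 2, 3, 4, 5, 6, 7, 8, 9, 10}); total cost 13 + 15 = 28.
The greedy pick Atlas, Bravo, Delta costs 33; no covering selection beats 28.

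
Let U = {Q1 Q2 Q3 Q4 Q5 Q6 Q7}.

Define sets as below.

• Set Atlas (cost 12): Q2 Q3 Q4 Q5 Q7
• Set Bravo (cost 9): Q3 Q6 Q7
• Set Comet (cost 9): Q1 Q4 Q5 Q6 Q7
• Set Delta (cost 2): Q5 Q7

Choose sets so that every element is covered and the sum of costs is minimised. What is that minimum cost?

Atlas, Comet together cover every element (Atlas ∪ Comet = {Q1, Q2, Q3, Q4, Q5, Q6, Q7}); total cost 12 + 9 = 21.
The greedy pick Delta, Comet, Atlas costs 23; no covering selection beats 21.

21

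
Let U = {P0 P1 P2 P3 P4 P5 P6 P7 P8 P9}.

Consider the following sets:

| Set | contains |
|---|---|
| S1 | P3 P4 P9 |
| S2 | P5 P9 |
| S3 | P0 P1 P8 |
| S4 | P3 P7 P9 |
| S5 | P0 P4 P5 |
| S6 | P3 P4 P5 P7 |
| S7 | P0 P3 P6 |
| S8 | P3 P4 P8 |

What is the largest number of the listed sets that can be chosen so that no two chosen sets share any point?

2

S2, S7 are pairwise disjoint (S2={P5,P9}; S7={P0,P3,P6}).
Every remaining set overlaps one of these, and no 3 of the listed sets are pairwise disjoint, so 2 is the maximum.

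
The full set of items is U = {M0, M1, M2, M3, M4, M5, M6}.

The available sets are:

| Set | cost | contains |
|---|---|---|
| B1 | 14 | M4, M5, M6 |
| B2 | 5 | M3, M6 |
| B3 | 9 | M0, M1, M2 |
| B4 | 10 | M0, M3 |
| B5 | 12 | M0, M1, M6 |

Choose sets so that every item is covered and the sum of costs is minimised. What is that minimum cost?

28

B1, B2, B3 together cover every item (B1 ∪ B2 ∪ B3 = {M0, M1, M2, M3, M4, M5, M6}); total cost 14 + 5 + 9 = 28.
No covering selection has total cost below 28.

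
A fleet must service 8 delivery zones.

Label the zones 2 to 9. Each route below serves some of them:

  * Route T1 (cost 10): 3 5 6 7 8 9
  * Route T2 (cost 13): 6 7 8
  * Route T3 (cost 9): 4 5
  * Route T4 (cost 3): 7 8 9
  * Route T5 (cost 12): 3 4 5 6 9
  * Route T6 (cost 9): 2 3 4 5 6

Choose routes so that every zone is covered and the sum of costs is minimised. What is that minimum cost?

12

T4, T6 together cover every zone (T4 ∪ T6 = {2, 3, 4, 5, 6, 7, 8, 9}); total cost 3 + 9 = 12.
No covering selection has total cost below 12.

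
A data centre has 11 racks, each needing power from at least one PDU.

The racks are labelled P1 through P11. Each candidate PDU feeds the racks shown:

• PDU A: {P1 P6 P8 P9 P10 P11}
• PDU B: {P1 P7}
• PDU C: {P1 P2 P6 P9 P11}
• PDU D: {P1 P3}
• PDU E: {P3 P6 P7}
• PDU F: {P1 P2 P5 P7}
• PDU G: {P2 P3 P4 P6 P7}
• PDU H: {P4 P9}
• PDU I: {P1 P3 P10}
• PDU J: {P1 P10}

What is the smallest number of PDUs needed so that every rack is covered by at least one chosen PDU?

3

Take {A, F, G}. Their union is {P1, P2, P3, P4, P5, P6, P7, P8, P9, P10, P11}, which is all 11 racks.
Only F contains P5, so F is forced; the remaining 7 racks need at least 2 more PDUs (each remaining PDU adds at most 5) — so at least 3 PDUs are needed, and 3 is optimal.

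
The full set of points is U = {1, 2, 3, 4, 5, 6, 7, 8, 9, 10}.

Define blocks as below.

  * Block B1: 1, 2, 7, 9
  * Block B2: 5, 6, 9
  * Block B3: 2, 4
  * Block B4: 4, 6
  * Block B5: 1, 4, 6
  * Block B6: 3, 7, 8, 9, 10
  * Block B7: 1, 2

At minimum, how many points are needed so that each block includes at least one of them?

The 3 points {2, 3, 6} hit every block.
The blocks B4, B6, B7 are pairwise disjoint, so any hitting set needs a separate point for each — at least 3. Hence 3 is optimal.

3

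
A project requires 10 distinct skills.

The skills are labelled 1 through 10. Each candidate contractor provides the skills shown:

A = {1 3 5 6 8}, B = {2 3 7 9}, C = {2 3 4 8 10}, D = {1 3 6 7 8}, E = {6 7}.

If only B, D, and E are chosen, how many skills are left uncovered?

3

Union of B, D, E = {1, 2, 3, 6, 7, 8, 9}.
Not covered: 4, 5, 10 — 3 skills.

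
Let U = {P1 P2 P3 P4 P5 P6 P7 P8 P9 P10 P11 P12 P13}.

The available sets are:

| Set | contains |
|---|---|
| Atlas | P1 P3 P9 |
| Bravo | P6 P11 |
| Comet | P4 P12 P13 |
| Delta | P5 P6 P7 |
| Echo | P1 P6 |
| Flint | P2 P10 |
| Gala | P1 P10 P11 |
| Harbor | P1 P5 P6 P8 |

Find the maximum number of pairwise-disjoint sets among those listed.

4

Atlas, Comet, Delta, Flint are pairwise disjoint (Atlas={P1,P3,P9}; Comet={P4,P12,P13}; Delta={P5,P6,P7}; Flint={P2,P10}).
Every remaining set overlaps one of these, and no 5 of the listed sets are pairwise disjoint, so 4 is the maximum.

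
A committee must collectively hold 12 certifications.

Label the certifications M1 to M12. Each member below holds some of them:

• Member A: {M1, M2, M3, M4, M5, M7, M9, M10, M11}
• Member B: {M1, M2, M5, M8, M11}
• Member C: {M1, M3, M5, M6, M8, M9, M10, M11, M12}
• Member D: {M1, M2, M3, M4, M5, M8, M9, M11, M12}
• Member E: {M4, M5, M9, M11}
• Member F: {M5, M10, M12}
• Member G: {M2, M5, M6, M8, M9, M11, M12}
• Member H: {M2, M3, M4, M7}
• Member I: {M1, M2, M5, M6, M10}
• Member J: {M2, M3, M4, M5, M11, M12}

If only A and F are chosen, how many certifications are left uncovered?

2

Union of A, F = {M1, M2, M3, M4, M5, M7, M9, M10, M11, M12}.
Not covered: M6, M8 — 2 certifications.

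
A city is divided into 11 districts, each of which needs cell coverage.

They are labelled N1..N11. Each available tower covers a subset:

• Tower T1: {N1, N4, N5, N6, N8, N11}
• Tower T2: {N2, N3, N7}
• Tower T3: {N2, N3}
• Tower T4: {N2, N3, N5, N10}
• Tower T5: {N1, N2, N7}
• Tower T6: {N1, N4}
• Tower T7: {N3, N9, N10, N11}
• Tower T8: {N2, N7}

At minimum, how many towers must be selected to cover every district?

3

Take {T1, T5, T7}. Their union is {N1, N2, N3, N4, N5, N6, N7, N8, N9, N10, N11}, which is all 11 districts.
Only T1 contains N6, so T1 is forced; the remaining 5 districts need at least 2 more towers (each remaining tower adds at most 3) — so at least 3 towers are needed, and 3 is optimal.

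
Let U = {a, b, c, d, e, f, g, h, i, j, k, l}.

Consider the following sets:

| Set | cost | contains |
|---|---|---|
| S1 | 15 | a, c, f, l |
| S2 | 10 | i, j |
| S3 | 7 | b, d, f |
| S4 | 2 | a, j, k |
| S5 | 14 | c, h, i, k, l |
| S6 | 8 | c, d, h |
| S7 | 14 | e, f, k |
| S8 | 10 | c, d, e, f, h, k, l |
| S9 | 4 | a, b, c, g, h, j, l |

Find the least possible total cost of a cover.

24

S2, S8, S9 together cover every point (S2 ∪ S8 ∪ S9 = {a, b, c, d, e, f, g, h, i, j, k, l}); total cost 10 + 10 + 4 = 24.
The greedy pick S9, S4, S8, S2 costs 26; no covering selection beats 24.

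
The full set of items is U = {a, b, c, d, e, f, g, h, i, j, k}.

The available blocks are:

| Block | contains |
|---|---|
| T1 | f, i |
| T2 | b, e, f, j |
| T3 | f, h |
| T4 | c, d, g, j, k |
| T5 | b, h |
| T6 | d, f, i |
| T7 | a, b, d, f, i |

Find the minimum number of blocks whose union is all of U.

T2, T4, T5, and T7 cover everything between them: the union {a, b, c, d, e, f, g, h, i, j, k} is all of U.
No 3 of the 7 blocks cover everything (all 35 combinations miss at least one item), so 4 is optimal.

4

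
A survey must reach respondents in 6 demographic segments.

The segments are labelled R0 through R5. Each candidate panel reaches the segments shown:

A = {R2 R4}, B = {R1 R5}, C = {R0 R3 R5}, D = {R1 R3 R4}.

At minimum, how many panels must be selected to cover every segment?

Take {A, C, D}. Their union is {R0, R1, R2, R3, R4, R5}, which is all 6 segments.
Only C contains R0, so C is forced; the remaining 3 segments need at least 2 more panels (each remaining panel adds at most 2) — so at least 3 panels are needed, and 3 is optimal.

3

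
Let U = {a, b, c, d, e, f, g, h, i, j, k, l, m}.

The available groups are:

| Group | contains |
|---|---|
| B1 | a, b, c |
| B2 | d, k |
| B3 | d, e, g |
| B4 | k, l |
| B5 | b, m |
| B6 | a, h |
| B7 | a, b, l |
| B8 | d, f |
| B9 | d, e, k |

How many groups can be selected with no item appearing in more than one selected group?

B3, B4, B5, B6 are pairwise disjoint (B3={d,e,g}; B4={k,l}; B5={b,m}; B6={a,h}).
Every remaining group overlaps one of these, and no 5 of the listed groups are pairwise disjoint, so 4 is the maximum.

4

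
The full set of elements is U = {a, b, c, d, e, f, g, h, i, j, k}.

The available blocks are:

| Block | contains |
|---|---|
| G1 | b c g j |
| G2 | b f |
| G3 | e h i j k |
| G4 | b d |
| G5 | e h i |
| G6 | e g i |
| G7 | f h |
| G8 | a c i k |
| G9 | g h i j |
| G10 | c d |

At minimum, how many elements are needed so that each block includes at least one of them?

4

T = {b, c, h, i} meets every block (each contains at least one member of T), and |T| = 4.
No choice of 3 elements meets every block, so 4 is the minimum.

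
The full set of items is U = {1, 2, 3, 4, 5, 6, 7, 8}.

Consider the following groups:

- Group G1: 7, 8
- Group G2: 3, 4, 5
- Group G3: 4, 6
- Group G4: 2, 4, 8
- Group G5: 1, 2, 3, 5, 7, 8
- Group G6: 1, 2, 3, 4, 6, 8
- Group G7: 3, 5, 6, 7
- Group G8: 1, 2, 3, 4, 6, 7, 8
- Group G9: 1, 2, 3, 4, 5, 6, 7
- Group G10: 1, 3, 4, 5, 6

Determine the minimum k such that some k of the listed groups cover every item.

Take {G8, G10}. Their union is {1, 2, 3, 4, 5, 6, 7, 8}, which is all 8 items.
No single group has all 8 items (the largest, G8, has 7), so 2 is optimal.

2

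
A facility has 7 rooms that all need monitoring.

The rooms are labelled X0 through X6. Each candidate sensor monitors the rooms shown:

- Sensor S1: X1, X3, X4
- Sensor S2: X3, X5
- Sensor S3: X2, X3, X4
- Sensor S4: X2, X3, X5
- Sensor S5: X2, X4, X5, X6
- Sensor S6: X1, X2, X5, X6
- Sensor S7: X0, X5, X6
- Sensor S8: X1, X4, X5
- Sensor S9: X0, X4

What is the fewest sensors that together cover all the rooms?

3

S3 and S7 and S8 together: S3 ∪ S7 ∪ S8 = {X0, X1, X2, X3, X4, X5, X6} — every room is covered.
No 2 of the 9 sensors cover everything (all 36 combinations miss at least one room), so 3 is optimal.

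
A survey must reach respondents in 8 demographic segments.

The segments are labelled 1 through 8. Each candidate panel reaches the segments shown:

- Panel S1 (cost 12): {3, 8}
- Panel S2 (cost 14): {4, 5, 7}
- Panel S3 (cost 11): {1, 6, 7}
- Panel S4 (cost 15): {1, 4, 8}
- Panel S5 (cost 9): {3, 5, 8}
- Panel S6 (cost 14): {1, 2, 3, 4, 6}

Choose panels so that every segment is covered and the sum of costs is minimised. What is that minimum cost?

S3, S5, S6 together cover every segment (S3 ∪ S5 ∪ S6 = {1, 2, 3, 4, 5, 6, 7, 8}); total cost 11 + 9 + 14 = 34.
No covering selection has total cost below 34.

34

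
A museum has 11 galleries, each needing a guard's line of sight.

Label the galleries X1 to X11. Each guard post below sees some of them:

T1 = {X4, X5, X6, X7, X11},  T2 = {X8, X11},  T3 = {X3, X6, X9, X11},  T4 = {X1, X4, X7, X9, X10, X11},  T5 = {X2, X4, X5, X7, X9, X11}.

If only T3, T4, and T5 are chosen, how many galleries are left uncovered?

1

Union of T3, T4, T5 = {X1, X2, X3, X4, X5, X6, X7, X9, X10, X11}.
Not covered: X8 — 1 gallery.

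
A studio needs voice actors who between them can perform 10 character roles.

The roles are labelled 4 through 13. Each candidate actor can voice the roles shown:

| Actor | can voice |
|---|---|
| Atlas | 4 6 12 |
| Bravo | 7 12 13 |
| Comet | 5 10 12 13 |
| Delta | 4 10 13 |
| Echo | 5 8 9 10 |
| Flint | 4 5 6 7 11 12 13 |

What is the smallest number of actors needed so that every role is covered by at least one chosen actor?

2

Echo and Flint together: Echo ∪ Flint = {4, 5, 6, 7, 8, 9, 10, 11, 12, 13} — every role is covered.
No single actor has all 10 roles (the largest, Flint, has 7), so 2 is optimal.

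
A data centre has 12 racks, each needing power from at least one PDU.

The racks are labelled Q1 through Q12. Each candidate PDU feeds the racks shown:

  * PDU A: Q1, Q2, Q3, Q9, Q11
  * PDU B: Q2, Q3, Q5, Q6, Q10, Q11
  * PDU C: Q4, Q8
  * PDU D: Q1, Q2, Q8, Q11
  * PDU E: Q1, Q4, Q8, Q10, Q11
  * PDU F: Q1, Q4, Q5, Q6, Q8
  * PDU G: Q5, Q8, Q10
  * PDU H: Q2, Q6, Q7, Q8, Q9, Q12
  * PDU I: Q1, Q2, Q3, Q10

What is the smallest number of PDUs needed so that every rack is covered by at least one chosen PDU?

3

B and F and H together: B ∪ F ∪ H = {Q1, Q2, Q3, Q4, Q5, Q6, Q7, Q8, Q9, Q10, Q11, Q12} — every rack is covered.
Only H contains Q7, so H is forced; the remaining 6 racks need at least 2 more PDUs (each remaining PDU adds at most 4) — so at least 3 PDUs are needed, and 3 is optimal.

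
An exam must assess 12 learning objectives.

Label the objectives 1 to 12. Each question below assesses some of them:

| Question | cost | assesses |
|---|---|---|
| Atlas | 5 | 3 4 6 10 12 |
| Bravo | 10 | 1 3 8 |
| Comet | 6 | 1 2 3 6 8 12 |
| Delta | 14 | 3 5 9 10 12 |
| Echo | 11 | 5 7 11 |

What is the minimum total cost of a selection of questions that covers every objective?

36

Atlas, Comet, Delta, Echo together cover every objective (Atlas ∪ Comet ∪ Delta ∪ Echo = {1, 2, 3, 4, 5, 6, 7, 8, 9, 10, 11, 12}); total cost 5 + 6 + 14 + 11 = 36.
No covering selection has total cost below 36.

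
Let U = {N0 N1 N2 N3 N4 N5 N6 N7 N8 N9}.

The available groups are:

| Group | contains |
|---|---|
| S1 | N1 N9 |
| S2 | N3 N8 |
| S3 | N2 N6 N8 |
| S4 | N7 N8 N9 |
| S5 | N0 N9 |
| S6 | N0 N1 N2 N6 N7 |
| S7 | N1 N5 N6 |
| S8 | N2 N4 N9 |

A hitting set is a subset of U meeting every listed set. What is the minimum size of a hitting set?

H = {N3, N6, N9} meets every group (each contains at least one member of H), and |H| = 3.
The groups S2, S5, S7 are pairwise disjoint, so any hitting set needs a separate item for each — at least 3. Hence 3 is optimal.

3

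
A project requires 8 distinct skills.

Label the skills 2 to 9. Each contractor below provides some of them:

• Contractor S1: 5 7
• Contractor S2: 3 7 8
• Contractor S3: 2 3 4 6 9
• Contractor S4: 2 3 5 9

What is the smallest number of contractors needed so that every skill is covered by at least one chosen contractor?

Take {S1, S2, S3}. Their union is {2, 3, 4, 5, 6, 7, 8, 9}, which is all 8 skills.
Only S3 contains 4, so S3 is forced; the remaining 3 skills need at least 2 more contractors (each remaining contractor adds at most 2) — so at least 3 contractors are needed, and 3 is optimal.

3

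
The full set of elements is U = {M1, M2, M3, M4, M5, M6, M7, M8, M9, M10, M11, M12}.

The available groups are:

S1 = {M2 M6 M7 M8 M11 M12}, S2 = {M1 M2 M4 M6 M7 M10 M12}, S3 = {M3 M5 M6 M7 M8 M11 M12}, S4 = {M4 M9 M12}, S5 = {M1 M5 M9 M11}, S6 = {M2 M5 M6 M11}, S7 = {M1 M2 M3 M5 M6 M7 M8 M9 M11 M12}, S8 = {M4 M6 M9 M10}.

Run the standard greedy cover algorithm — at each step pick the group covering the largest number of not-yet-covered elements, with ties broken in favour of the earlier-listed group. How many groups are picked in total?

Greedy: pick S7 (covers 10 new) → pick S2 (covers 2 new). Total picks: 2.

2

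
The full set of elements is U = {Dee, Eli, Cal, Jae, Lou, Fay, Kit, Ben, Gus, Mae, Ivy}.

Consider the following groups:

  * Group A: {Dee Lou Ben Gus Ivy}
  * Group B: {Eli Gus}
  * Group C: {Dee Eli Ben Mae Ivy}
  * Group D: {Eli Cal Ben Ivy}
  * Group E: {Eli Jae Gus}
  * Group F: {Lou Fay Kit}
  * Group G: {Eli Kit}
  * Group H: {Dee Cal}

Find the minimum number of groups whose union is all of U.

C, D, E, and F cover everything between them: the union {Dee, Eli, Cal, Jae, Lou, Fay, Kit, Ben, Gus, Mae, Ivy} is all of U.
No 3 of the 8 groups cover everything (all 56 combinations miss at least one element), so 4 is optimal.

4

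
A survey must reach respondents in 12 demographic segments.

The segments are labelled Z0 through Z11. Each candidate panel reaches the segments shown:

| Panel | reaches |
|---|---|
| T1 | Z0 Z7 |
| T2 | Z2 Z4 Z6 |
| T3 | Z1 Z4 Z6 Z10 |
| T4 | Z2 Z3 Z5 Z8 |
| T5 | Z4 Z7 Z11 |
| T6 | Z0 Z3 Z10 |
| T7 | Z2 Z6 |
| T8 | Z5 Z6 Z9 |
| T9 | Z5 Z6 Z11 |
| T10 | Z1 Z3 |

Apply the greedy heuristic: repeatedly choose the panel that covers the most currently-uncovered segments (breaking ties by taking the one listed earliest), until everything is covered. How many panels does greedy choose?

Greedy: pick T3 (covers 4 new) → pick T4 (covers 4 new) → pick T1 (covers 2 new) → pick T5 (covers 1 new) → pick T8 (covers 1 new). Total picks: 5.

5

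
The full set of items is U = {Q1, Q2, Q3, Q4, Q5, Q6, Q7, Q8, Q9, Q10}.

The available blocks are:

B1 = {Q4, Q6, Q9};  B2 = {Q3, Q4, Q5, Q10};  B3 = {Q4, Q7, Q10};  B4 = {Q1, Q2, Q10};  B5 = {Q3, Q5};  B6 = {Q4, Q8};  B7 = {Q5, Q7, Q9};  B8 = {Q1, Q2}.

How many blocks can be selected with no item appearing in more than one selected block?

B4, B6, B7 are pairwise disjoint (B4={Q1,Q2,Q10}; B6={Q4,Q8}; B7={Q5,Q7,Q9}).
Every remaining block overlaps one of these, and no 4 of the listed blocks are pairwise disjoint, so 3 is the maximum.

3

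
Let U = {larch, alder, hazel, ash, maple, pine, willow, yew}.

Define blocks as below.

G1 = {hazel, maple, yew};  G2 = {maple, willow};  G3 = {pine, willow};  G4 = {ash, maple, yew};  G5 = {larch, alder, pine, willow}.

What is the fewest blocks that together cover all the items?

G1, G4, and G5 cover everything between them: the union {larch, alder, hazel, ash, maple, pine, willow, yew} is all of U.
Only G5 contains larch, so G5 is forced; the remaining 4 items need at least 2 more blocks (each remaining block adds at most 3) — so at least 3 blocks are needed, and 3 is optimal.

3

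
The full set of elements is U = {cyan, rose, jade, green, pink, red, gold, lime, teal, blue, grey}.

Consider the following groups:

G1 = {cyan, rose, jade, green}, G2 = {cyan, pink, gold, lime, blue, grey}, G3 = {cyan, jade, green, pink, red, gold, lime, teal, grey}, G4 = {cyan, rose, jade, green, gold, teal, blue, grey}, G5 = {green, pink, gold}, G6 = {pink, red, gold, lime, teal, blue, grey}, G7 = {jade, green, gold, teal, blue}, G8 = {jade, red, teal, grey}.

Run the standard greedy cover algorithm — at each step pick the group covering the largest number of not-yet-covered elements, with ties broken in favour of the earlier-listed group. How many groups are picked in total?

Greedy: pick G3 (covers 9 new) → pick G4 (covers 2 new). Total picks: 2.

2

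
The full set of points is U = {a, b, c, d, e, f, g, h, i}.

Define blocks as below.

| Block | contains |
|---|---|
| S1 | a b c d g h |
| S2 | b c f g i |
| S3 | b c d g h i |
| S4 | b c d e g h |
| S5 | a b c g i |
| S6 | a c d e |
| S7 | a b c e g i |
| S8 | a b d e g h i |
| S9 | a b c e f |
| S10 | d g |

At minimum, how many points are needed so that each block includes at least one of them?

2

T = {e, g} meets every block (each contains at least one member of T), and |T| = 2.
The blocks S9, S10 are pairwise disjoint, so any hitting set needs a separate point for each — at least 2. Hence 2 is optimal.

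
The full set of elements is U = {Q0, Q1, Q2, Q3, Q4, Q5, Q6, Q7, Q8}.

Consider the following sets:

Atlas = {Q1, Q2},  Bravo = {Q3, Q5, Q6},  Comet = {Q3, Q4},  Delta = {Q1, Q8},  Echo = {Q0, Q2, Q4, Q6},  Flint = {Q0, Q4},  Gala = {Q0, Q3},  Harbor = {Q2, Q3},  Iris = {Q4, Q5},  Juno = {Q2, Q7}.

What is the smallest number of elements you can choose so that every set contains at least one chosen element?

H = {Q1, Q3, Q4, Q7} meets every set (each contains at least one member of H), and |H| = 4.
The sets Delta, Gala, Iris, Juno are pairwise disjoint, so any hitting set needs a separate element for each — at least 4. Hence 4 is optimal.

4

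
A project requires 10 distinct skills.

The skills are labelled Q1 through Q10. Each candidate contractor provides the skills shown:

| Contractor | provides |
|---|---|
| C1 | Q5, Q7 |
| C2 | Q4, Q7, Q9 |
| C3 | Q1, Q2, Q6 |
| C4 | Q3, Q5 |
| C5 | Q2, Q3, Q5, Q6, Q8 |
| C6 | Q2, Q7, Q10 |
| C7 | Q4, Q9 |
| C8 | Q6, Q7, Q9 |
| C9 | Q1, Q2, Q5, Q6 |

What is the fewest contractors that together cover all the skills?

C2 and C5 and C6 and C9 together: C2 ∪ C5 ∪ C6 ∪ C9 = {Q1, Q2, Q3, Q4, Q5, Q6, Q7, Q8, Q9, Q10} — every skill is covered.
No 3 of the 9 contractors cover everything (all 84 combinations miss at least one skill), so 4 is optimal.

4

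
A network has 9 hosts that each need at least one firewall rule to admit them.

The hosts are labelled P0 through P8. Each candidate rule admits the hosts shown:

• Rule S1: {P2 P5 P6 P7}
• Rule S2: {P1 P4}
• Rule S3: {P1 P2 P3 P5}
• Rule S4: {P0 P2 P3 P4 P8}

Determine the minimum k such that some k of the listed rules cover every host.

3

Take {S1, S3, S4}. Their union is {P0, P1, P2, P3, P4, P5, P6, P7, P8}, which is all 9 hosts.
Only S4 contains P0, so S4 is forced; the remaining 4 hosts need at least 2 more rules (each remaining rule adds at most 3) — so at least 3 rules are needed, and 3 is optimal.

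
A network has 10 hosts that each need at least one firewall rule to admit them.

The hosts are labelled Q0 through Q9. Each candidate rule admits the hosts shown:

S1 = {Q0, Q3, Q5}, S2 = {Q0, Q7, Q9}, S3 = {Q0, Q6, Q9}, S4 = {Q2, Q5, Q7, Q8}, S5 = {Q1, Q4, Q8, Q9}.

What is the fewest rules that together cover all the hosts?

4

S1 and S3 and S4 and S5 together: S1 ∪ S3 ∪ S4 ∪ S5 = {Q0, Q1, Q2, Q3, Q4, Q5, Q6, Q7, Q8, Q9} — every host is covered.
No 3 of the 5 rules cover everything (all 10 combinations miss at least one host), so 4 is optimal.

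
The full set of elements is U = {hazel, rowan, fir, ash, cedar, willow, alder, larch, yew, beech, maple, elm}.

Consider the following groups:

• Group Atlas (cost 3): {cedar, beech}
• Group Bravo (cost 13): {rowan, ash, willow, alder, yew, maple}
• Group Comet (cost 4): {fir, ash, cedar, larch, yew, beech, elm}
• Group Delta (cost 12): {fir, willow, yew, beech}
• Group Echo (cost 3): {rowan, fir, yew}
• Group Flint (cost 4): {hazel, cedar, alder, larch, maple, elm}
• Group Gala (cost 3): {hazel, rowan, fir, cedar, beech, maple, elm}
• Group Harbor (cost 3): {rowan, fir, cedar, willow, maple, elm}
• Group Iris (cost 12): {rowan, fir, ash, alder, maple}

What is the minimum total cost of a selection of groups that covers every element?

Comet, Flint, Harbor together cover every element (Comet ∪ Flint ∪ Harbor = {hazel, rowan, fir, ash, cedar, willow, alder, larch, yew, beech, maple, elm}); total cost 4 + 4 + 3 = 11.
The greedy pick Gala, Comet, Harbor, Flint costs 14; no covering selection beats 11.

11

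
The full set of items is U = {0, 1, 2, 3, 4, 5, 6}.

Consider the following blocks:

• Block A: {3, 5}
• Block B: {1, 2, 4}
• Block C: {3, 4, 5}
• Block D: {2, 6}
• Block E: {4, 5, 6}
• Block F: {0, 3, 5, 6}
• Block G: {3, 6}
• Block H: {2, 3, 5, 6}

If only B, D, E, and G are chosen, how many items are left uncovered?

1

Union of B, D, E, G = {1, 2, 3, 4, 5, 6}.
Not covered: 0 — 1 item.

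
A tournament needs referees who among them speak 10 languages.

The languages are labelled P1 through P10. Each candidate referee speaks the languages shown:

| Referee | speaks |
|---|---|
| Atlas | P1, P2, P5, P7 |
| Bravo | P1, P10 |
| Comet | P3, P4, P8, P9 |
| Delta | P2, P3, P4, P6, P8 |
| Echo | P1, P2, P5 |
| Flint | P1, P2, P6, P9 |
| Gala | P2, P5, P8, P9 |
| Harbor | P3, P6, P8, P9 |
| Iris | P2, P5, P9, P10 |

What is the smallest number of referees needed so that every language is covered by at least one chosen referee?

Take {Atlas, Delta, Iris}. Their union is {P1, P2, P3, P4, P5, P6, P7, P8, P9, P10}, which is all 10 languages.
Only Atlas contains P7, so Atlas is forced; the remaining 6 languages need at least 2 more referees (each remaining referee adds at most 4) — so at least 3 referees are needed, and 3 is optimal.

3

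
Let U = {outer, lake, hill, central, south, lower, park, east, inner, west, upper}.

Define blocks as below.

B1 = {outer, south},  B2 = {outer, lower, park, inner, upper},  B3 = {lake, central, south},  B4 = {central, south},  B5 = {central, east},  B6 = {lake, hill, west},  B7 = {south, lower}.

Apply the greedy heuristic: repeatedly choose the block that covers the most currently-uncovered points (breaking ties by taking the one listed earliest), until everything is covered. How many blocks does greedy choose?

Greedy: pick B2 (covers 5 new) → pick B3 (covers 3 new) → pick B6 (covers 2 new) → pick B5 (covers 1 new). Total picks: 4.

4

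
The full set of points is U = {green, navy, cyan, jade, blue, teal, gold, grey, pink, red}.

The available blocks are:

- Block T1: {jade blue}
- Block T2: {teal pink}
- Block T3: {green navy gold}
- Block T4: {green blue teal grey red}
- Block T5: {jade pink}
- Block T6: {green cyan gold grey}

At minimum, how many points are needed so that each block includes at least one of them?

3

Take H = {jade, teal, gold}. Each listed block contains at least one of these, so H is a hitting set of size 3.
The blocks T1, T2, T6 are pairwise disjoint, so any hitting set needs a separate point for each — at least 3. Hence 3 is optimal.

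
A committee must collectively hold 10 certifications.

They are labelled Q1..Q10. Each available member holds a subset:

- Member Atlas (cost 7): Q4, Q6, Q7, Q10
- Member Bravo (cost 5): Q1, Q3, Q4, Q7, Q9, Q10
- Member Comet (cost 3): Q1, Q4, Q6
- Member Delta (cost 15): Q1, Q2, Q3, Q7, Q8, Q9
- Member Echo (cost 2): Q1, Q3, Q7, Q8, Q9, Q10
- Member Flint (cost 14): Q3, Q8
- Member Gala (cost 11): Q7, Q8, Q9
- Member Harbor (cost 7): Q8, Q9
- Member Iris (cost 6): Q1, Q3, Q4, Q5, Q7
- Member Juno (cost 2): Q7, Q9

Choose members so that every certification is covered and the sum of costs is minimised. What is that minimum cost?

Comet, Delta, Echo, Iris together cover every certification (Comet ∪ Delta ∪ Echo ∪ Iris = {Q1, Q2, Q3, Q4, Q5, Q6, Q7, Q8, Q9, Q10}); total cost 3 + 15 + 2 + 6 = 26.
No covering selection has total cost below 26.

26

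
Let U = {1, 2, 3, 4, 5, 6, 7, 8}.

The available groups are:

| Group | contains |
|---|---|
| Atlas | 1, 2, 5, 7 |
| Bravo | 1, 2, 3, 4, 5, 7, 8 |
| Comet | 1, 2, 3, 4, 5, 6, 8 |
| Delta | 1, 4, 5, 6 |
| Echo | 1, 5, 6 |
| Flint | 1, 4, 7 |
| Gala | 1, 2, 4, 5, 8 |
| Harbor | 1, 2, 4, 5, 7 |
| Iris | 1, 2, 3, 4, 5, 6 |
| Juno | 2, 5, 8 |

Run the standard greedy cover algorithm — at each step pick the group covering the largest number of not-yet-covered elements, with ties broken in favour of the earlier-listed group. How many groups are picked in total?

Greedy: pick Bravo (covers 7 new) → pick Comet (covers 1 new). Total picks: 2.

2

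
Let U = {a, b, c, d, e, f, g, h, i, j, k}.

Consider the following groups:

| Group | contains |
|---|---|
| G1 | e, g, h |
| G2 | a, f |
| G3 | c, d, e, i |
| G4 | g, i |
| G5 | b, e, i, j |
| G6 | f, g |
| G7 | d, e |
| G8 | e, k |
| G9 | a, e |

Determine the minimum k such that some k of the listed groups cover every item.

G1, G2, G3, G5, and G8 cover everything between them: the union {a, b, c, d, e, f, g, h, i, j, k} is all of U.
Only G5 contains b, so G5 is forced; the remaining 7 items need at least 4 more groups (each remaining group adds at most 2) — so at least 5 groups are needed, and 5 is optimal.

5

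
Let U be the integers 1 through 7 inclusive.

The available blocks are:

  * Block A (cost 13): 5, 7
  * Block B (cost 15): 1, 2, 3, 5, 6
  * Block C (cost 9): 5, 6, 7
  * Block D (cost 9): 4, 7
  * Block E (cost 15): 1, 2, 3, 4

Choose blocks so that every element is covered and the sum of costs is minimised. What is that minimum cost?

24

B, D together cover every element (B ∪ D = {1, 2, 3, 4, 5, 6, 7}); total cost 15 + 9 = 24.
No covering selection has total cost below 24.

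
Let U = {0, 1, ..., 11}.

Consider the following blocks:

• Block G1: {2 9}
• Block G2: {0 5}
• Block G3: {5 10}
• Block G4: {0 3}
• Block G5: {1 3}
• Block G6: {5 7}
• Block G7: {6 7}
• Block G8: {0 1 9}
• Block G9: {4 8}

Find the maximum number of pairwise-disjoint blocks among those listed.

G1, G2, G5, G7, G9 are pairwise disjoint (G1={2,9}; G2={0,5}; G5={1,3}; G7={6,7}; G9={4,8}).
Every remaining block overlaps one of these, and no 6 of the listed blocks are pairwise disjoint, so 5 is the maximum.

5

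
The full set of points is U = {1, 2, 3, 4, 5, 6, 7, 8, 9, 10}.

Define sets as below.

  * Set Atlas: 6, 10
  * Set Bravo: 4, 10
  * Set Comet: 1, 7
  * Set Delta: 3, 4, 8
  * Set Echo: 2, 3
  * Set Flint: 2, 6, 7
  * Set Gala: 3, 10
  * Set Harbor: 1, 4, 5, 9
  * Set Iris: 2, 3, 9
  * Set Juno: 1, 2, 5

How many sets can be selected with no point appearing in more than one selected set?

Bravo, Comet, Iris are pairwise disjoint (Bravo={4,10}; Comet={1,7}; Iris={2,3,9}).
Every remaining set overlaps one of these, and no 4 of the listed sets are pairwise disjoint, so 3 is the maximum.

3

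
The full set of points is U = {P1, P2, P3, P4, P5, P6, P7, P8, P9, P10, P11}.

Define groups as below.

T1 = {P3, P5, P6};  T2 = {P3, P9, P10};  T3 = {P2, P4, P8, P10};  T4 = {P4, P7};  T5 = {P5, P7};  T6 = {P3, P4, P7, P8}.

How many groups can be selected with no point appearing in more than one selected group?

2

T2, T5 are pairwise disjoint (T2={P3,P9,P10}; T5={P5,P7}).
Every remaining group overlaps one of these, and no 3 of the listed groups are pairwise disjoint, so 2 is the maximum.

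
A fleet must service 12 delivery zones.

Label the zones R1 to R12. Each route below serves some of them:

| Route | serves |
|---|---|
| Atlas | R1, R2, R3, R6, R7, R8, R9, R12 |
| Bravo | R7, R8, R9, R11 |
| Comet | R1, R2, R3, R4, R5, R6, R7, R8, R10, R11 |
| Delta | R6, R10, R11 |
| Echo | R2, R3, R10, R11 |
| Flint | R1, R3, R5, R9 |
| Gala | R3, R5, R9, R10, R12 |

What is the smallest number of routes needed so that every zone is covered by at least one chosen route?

Take {Comet, Gala}. Their union is {R1, R2, R3, R4, R5, R6, R7, R8, R9, R10, R11, R12}, which is all 12 zones.
No single route has all 12 zones (the largest, Comet, has 10), so 2 is optimal.

2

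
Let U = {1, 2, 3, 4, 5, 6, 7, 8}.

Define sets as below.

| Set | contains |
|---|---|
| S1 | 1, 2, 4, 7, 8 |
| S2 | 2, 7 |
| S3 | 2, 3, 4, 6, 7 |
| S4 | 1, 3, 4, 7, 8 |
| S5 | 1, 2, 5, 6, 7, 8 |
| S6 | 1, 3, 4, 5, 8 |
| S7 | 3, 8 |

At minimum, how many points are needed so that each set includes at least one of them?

2

Take H = {3, 7}. Each listed set contains at least one of these, so H is a hitting set of size 2.
The sets S2, S6 are pairwise disjoint, so any hitting set needs a separate point for each — at least 2. Hence 2 is optimal.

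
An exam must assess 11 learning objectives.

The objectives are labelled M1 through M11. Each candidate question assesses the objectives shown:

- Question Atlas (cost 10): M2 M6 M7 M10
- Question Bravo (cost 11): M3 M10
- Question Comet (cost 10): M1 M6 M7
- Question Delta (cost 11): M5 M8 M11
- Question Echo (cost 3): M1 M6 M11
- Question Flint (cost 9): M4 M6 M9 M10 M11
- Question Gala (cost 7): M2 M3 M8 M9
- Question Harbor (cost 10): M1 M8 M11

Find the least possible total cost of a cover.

Comet, Delta, Flint, Gala together cover every objective (Comet ∪ Delta ∪ Flint ∪ Gala = {M1, M2, M3, M4, M5, M6, M7, M8, M9, M10, M11}); total cost 10 + 11 + 9 + 7 = 37.
The greedy pick Echo, Gala, Flint, Atlas, Delta costs 40; no covering selection beats 37.

37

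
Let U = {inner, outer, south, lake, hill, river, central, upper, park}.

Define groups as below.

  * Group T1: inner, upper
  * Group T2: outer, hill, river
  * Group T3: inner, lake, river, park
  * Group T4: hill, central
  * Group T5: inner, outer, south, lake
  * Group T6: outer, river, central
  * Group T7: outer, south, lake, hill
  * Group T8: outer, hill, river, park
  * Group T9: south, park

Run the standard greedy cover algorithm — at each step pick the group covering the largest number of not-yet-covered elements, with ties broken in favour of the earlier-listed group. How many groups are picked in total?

4

Greedy: pick T3 (covers 4 new) → pick T7 (covers 3 new) → pick T1 (covers 1 new) → pick T4 (covers 1 new). Total picks: 4.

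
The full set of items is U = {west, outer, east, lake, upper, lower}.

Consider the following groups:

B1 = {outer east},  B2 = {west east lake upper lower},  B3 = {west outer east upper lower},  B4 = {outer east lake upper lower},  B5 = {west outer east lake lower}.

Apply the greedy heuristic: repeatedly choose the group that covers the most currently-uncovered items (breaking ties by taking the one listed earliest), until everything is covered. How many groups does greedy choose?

Greedy: pick B2 (covers 5 new) → pick B1 (covers 1 new). Total picks: 2.

2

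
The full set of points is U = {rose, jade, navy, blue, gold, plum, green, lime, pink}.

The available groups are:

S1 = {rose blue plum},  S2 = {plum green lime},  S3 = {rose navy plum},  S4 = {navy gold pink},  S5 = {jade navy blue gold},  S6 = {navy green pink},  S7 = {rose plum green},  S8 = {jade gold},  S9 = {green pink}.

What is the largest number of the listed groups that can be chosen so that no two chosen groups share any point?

S3, S8, S9 are pairwise disjoint (S3={rose,navy,plum}; S8={jade,gold}; S9={green,pink}).
Every remaining group overlaps one of these, and no 4 of the listed groups are pairwise disjoint, so 3 is the maximum.

3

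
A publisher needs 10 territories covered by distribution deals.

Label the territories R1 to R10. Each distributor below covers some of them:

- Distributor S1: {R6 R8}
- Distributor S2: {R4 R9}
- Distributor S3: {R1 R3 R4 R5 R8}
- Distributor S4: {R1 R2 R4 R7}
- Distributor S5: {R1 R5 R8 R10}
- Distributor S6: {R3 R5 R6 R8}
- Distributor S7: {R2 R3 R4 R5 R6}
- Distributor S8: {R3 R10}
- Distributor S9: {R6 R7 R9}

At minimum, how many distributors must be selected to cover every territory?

S5 and S7 and S9 together: S5 ∪ S7 ∪ S9 = {R1, R2, R3, R4, R5, R6, R7, R8, R9, R10} — every territory is covered.
No 2 of the 9 distributors cover everything (all 36 combinations miss at least one territory), so 3 is optimal.

3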